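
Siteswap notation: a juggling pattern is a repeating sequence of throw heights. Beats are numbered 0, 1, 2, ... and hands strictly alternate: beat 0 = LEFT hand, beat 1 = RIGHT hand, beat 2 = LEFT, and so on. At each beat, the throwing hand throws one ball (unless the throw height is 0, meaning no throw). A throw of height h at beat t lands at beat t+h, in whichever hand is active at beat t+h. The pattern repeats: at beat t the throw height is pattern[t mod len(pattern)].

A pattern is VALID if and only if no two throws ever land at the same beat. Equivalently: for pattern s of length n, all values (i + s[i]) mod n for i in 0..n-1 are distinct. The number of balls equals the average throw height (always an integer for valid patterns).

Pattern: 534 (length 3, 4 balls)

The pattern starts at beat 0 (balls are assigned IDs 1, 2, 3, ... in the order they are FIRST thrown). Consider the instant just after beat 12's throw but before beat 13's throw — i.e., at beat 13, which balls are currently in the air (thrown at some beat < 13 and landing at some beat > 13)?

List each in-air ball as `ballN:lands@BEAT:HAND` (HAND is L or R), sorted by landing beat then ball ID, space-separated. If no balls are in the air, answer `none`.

Answer: ball1:lands@14:L ball3:lands@15:R ball4:lands@17:R

Derivation:
Beat 0 (L): throw ball1 h=5 -> lands@5:R; in-air after throw: [b1@5:R]
Beat 1 (R): throw ball2 h=3 -> lands@4:L; in-air after throw: [b2@4:L b1@5:R]
Beat 2 (L): throw ball3 h=4 -> lands@6:L; in-air after throw: [b2@4:L b1@5:R b3@6:L]
Beat 3 (R): throw ball4 h=5 -> lands@8:L; in-air after throw: [b2@4:L b1@5:R b3@6:L b4@8:L]
Beat 4 (L): throw ball2 h=3 -> lands@7:R; in-air after throw: [b1@5:R b3@6:L b2@7:R b4@8:L]
Beat 5 (R): throw ball1 h=4 -> lands@9:R; in-air after throw: [b3@6:L b2@7:R b4@8:L b1@9:R]
Beat 6 (L): throw ball3 h=5 -> lands@11:R; in-air after throw: [b2@7:R b4@8:L b1@9:R b3@11:R]
Beat 7 (R): throw ball2 h=3 -> lands@10:L; in-air after throw: [b4@8:L b1@9:R b2@10:L b3@11:R]
Beat 8 (L): throw ball4 h=4 -> lands@12:L; in-air after throw: [b1@9:R b2@10:L b3@11:R b4@12:L]
Beat 9 (R): throw ball1 h=5 -> lands@14:L; in-air after throw: [b2@10:L b3@11:R b4@12:L b1@14:L]
Beat 10 (L): throw ball2 h=3 -> lands@13:R; in-air after throw: [b3@11:R b4@12:L b2@13:R b1@14:L]
Beat 11 (R): throw ball3 h=4 -> lands@15:R; in-air after throw: [b4@12:L b2@13:R b1@14:L b3@15:R]
Beat 12 (L): throw ball4 h=5 -> lands@17:R; in-air after throw: [b2@13:R b1@14:L b3@15:R b4@17:R]
Beat 13 (R): throw ball2 h=3 -> lands@16:L; in-air after throw: [b1@14:L b3@15:R b2@16:L b4@17:R]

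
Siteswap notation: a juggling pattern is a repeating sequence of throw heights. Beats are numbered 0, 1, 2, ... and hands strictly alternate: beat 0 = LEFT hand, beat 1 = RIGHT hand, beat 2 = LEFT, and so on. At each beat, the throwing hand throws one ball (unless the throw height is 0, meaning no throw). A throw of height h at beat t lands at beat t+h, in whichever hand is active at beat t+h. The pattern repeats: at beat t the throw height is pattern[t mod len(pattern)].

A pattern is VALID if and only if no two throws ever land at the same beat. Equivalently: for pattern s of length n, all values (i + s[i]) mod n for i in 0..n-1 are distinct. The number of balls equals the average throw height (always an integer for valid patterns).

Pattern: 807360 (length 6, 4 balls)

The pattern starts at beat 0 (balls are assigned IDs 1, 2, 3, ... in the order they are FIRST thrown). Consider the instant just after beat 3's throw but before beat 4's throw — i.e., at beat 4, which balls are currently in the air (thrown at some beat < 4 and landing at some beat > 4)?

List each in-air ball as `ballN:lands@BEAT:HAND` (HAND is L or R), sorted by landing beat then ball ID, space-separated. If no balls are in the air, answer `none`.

Beat 0 (L): throw ball1 h=8 -> lands@8:L; in-air after throw: [b1@8:L]
Beat 2 (L): throw ball2 h=7 -> lands@9:R; in-air after throw: [b1@8:L b2@9:R]
Beat 3 (R): throw ball3 h=3 -> lands@6:L; in-air after throw: [b3@6:L b1@8:L b2@9:R]
Beat 4 (L): throw ball4 h=6 -> lands@10:L; in-air after throw: [b3@6:L b1@8:L b2@9:R b4@10:L]

Answer: ball3:lands@6:L ball1:lands@8:L ball2:lands@9:R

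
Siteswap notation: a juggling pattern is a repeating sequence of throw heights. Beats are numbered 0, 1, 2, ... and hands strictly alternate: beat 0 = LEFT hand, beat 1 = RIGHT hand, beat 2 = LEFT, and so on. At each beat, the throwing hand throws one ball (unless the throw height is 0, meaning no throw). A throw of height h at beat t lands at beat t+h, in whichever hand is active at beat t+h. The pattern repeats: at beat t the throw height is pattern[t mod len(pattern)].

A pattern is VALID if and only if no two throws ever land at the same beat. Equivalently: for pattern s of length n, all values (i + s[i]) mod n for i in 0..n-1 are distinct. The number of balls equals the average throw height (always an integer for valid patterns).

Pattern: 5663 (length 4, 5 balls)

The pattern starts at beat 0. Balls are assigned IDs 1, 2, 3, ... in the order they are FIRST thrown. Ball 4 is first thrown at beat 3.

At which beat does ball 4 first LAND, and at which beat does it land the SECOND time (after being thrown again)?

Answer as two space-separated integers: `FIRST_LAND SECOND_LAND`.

Answer: 6 12

Derivation:
Beat 0 (L): throw ball1 h=5 -> lands@5:R; in-air after throw: [b1@5:R]
Beat 1 (R): throw ball2 h=6 -> lands@7:R; in-air after throw: [b1@5:R b2@7:R]
Beat 2 (L): throw ball3 h=6 -> lands@8:L; in-air after throw: [b1@5:R b2@7:R b3@8:L]
Beat 3 (R): throw ball4 h=3 -> lands@6:L; in-air after throw: [b1@5:R b4@6:L b2@7:R b3@8:L]
Beat 4 (L): throw ball5 h=5 -> lands@9:R; in-air after throw: [b1@5:R b4@6:L b2@7:R b3@8:L b5@9:R]
Beat 5 (R): throw ball1 h=6 -> lands@11:R; in-air after throw: [b4@6:L b2@7:R b3@8:L b5@9:R b1@11:R]
Beat 6 (L): throw ball4 h=6 -> lands@12:L; in-air after throw: [b2@7:R b3@8:L b5@9:R b1@11:R b4@12:L]
Beat 7 (R): throw ball2 h=3 -> lands@10:L; in-air after throw: [b3@8:L b5@9:R b2@10:L b1@11:R b4@12:L]
Beat 8 (L): throw ball3 h=5 -> lands@13:R; in-air after throw: [b5@9:R b2@10:L b1@11:R b4@12:L b3@13:R]
Beat 9 (R): throw ball5 h=6 -> lands@15:R; in-air after throw: [b2@10:L b1@11:R b4@12:L b3@13:R b5@15:R]
Beat 10 (L): throw ball2 h=6 -> lands@16:L; in-air after throw: [b1@11:R b4@12:L b3@13:R b5@15:R b2@16:L]
Beat 11 (R): throw ball1 h=3 -> lands@14:L; in-air after throw: [b4@12:L b3@13:R b1@14:L b5@15:R b2@16:L]
Beat 12 (L): throw ball4 h=5 -> lands@17:R; in-air after throw: [b3@13:R b1@14:L b5@15:R b2@16:L b4@17:R]
Ball 4: thrown@3 h=3 -> first land @6; rethrown@6 h=6 -> second land @12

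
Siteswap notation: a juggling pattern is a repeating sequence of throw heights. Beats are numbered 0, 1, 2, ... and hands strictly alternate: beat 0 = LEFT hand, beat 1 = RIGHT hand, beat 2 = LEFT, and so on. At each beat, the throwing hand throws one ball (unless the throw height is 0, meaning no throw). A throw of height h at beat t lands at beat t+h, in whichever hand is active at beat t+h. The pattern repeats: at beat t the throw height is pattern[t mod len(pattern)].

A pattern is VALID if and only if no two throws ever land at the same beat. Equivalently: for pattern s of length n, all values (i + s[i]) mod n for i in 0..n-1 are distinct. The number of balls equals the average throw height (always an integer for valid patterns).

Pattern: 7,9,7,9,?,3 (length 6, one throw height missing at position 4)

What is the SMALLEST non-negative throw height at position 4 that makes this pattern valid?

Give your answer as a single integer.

Answer: 1

Derivation:
i=0: (0 + 7) mod 6 = 1
i=1: (1 + 9) mod 6 = 4
i=2: (2 + 7) mod 6 = 3
i=3: (3 + 9) mod 6 = 0
i=4: s[i]=? (unknown)
i=5: (5 + 3) mod 6 = 2
Known residues: [0, 1, 2, 3, 4]; need a permutation of 0..5, so missing residue r = 5
Need (4 + s) mod 6 = 5; smallest s = (5 - 4) mod 6 = 1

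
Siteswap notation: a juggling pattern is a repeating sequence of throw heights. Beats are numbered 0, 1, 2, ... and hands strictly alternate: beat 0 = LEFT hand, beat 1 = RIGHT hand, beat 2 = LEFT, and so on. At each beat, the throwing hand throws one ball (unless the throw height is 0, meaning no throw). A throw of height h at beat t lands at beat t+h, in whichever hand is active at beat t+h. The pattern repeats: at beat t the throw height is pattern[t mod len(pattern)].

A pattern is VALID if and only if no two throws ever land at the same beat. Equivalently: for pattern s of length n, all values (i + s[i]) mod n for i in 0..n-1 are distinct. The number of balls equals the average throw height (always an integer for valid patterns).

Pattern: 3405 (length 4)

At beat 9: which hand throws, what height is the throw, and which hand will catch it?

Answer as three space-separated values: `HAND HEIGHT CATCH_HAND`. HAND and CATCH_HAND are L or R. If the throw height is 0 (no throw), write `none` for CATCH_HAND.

Beat 9: 9 mod 2 = 1, so hand = R
Throw height = pattern[9 mod 4] = pattern[1] = 4
Lands at beat 9+4=13, 13 mod 2 = 1, so catch hand = R

Answer: R 4 R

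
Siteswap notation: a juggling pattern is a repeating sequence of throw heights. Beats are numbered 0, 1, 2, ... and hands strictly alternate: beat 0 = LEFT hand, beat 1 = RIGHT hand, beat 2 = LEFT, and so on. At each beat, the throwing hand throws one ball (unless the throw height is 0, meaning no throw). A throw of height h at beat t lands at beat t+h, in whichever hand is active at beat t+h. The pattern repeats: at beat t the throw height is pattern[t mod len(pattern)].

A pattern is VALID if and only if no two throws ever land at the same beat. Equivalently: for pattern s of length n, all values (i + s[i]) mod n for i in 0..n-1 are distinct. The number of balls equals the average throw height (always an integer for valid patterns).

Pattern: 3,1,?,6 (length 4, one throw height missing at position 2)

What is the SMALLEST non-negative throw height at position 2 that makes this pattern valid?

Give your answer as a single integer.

i=0: (0 + 3) mod 4 = 3
i=1: (1 + 1) mod 4 = 2
i=2: s[i]=? (unknown)
i=3: (3 + 6) mod 4 = 1
Known residues: [1, 2, 3]; need a permutation of 0..3, so missing residue r = 0
Need (2 + s) mod 4 = 0; smallest s = (0 - 2) mod 4 = 2

Answer: 2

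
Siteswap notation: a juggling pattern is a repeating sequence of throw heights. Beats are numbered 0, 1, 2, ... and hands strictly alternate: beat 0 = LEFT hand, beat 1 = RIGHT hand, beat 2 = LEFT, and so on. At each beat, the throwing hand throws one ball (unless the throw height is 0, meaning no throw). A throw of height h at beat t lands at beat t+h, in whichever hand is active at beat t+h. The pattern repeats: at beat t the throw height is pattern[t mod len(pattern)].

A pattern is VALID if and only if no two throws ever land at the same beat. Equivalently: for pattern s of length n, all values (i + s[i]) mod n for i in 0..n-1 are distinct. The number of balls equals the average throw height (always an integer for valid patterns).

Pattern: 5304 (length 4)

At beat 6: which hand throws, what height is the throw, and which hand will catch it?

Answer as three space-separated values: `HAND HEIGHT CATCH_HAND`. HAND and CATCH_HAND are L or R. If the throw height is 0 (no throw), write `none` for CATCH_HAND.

Answer: L 0 none

Derivation:
Beat 6: 6 mod 2 = 0, so hand = L
Throw height = pattern[6 mod 4] = pattern[2] = 0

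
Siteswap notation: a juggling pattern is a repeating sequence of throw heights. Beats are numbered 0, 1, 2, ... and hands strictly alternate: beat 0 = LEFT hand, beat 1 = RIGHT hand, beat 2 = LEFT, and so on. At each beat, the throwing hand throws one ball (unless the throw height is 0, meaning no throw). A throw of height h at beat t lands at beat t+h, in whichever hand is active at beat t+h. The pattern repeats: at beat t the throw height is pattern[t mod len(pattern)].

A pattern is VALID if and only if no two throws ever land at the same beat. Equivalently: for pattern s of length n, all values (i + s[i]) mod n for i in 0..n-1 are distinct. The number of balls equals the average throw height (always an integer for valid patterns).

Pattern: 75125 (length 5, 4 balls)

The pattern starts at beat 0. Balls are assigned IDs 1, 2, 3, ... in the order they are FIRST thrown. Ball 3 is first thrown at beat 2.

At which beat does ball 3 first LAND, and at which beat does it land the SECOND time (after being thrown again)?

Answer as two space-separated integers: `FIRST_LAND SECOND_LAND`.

Beat 0 (L): throw ball1 h=7 -> lands@7:R; in-air after throw: [b1@7:R]
Beat 1 (R): throw ball2 h=5 -> lands@6:L; in-air after throw: [b2@6:L b1@7:R]
Beat 2 (L): throw ball3 h=1 -> lands@3:R; in-air after throw: [b3@3:R b2@6:L b1@7:R]
Beat 3 (R): throw ball3 h=2 -> lands@5:R; in-air after throw: [b3@5:R b2@6:L b1@7:R]
Beat 4 (L): throw ball4 h=5 -> lands@9:R; in-air after throw: [b3@5:R b2@6:L b1@7:R b4@9:R]
Beat 5 (R): throw ball3 h=7 -> lands@12:L; in-air after throw: [b2@6:L b1@7:R b4@9:R b3@12:L]
Ball 3: thrown@2 h=1 -> first land @3; rethrown@3 h=2 -> second land @5

Answer: 3 5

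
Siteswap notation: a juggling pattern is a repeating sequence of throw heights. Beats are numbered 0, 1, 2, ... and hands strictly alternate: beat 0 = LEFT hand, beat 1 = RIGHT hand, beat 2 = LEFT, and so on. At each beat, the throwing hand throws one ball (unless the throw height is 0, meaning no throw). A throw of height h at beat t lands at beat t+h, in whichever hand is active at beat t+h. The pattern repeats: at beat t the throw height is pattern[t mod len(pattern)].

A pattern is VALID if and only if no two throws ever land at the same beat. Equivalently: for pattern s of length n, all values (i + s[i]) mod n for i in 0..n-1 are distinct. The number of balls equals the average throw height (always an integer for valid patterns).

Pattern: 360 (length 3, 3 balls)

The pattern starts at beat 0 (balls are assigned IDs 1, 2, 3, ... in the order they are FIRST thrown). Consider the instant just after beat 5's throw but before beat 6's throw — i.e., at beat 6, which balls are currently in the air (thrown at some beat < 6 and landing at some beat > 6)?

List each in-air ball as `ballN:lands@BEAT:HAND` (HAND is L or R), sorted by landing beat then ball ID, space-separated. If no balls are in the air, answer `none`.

Beat 0 (L): throw ball1 h=3 -> lands@3:R; in-air after throw: [b1@3:R]
Beat 1 (R): throw ball2 h=6 -> lands@7:R; in-air after throw: [b1@3:R b2@7:R]
Beat 3 (R): throw ball1 h=3 -> lands@6:L; in-air after throw: [b1@6:L b2@7:R]
Beat 4 (L): throw ball3 h=6 -> lands@10:L; in-air after throw: [b1@6:L b2@7:R b3@10:L]
Beat 6 (L): throw ball1 h=3 -> lands@9:R; in-air after throw: [b2@7:R b1@9:R b3@10:L]

Answer: ball2:lands@7:R ball3:lands@10:L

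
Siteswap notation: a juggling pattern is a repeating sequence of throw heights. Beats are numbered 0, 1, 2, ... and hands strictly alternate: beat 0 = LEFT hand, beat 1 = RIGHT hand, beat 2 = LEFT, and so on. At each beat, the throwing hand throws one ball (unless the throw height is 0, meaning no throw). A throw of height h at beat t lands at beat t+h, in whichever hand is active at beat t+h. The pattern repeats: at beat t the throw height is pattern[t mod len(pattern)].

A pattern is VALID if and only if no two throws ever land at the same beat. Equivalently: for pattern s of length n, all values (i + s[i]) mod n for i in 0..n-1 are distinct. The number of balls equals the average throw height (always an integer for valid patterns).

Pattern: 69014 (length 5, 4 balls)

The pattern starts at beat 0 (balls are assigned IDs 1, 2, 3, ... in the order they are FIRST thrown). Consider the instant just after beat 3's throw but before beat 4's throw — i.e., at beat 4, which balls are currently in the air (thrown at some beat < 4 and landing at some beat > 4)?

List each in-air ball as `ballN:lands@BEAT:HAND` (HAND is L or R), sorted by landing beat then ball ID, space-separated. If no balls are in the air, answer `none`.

Answer: ball1:lands@6:L ball2:lands@10:L

Derivation:
Beat 0 (L): throw ball1 h=6 -> lands@6:L; in-air after throw: [b1@6:L]
Beat 1 (R): throw ball2 h=9 -> lands@10:L; in-air after throw: [b1@6:L b2@10:L]
Beat 3 (R): throw ball3 h=1 -> lands@4:L; in-air after throw: [b3@4:L b1@6:L b2@10:L]
Beat 4 (L): throw ball3 h=4 -> lands@8:L; in-air after throw: [b1@6:L b3@8:L b2@10:L]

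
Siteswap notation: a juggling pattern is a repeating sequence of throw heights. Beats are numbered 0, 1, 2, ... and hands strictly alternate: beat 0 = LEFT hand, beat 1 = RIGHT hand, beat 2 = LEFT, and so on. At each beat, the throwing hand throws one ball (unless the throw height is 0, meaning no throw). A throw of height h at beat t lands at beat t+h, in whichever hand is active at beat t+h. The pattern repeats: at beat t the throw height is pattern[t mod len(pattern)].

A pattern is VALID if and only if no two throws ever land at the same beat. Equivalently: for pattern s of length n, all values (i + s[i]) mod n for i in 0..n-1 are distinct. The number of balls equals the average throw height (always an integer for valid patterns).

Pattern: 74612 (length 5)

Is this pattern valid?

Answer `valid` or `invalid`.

Answer: valid

Derivation:
i=0: (i + s[i]) mod n = (0 + 7) mod 5 = 2
i=1: (i + s[i]) mod n = (1 + 4) mod 5 = 0
i=2: (i + s[i]) mod n = (2 + 6) mod 5 = 3
i=3: (i + s[i]) mod n = (3 + 1) mod 5 = 4
i=4: (i + s[i]) mod n = (4 + 2) mod 5 = 1
Residues: [2, 0, 3, 4, 1], distinct: True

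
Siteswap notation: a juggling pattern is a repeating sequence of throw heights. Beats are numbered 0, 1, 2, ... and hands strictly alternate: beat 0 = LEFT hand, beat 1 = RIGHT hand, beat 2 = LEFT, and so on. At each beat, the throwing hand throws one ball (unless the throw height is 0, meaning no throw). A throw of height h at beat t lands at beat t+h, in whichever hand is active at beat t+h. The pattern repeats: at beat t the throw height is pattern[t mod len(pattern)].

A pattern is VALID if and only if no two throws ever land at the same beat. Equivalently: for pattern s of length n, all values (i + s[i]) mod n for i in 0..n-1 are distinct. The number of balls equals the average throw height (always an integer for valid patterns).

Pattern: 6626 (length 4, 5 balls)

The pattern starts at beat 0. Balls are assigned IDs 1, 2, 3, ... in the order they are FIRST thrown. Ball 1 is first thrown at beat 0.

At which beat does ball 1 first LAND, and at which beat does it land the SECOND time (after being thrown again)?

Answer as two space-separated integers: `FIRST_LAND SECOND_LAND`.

Beat 0 (L): throw ball1 h=6 -> lands@6:L; in-air after throw: [b1@6:L]
Beat 1 (R): throw ball2 h=6 -> lands@7:R; in-air after throw: [b1@6:L b2@7:R]
Beat 2 (L): throw ball3 h=2 -> lands@4:L; in-air after throw: [b3@4:L b1@6:L b2@7:R]
Beat 3 (R): throw ball4 h=6 -> lands@9:R; in-air after throw: [b3@4:L b1@6:L b2@7:R b4@9:R]
Beat 4 (L): throw ball3 h=6 -> lands@10:L; in-air after throw: [b1@6:L b2@7:R b4@9:R b3@10:L]
Beat 5 (R): throw ball5 h=6 -> lands@11:R; in-air after throw: [b1@6:L b2@7:R b4@9:R b3@10:L b5@11:R]
Beat 6 (L): throw ball1 h=2 -> lands@8:L; in-air after throw: [b2@7:R b1@8:L b4@9:R b3@10:L b5@11:R]
Beat 7 (R): throw ball2 h=6 -> lands@13:R; in-air after throw: [b1@8:L b4@9:R b3@10:L b5@11:R b2@13:R]
Beat 8 (L): throw ball1 h=6 -> lands@14:L; in-air after throw: [b4@9:R b3@10:L b5@11:R b2@13:R b1@14:L]
Ball 1: thrown@0 h=6 -> first land @6; rethrown@6 h=2 -> second land @8

Answer: 6 8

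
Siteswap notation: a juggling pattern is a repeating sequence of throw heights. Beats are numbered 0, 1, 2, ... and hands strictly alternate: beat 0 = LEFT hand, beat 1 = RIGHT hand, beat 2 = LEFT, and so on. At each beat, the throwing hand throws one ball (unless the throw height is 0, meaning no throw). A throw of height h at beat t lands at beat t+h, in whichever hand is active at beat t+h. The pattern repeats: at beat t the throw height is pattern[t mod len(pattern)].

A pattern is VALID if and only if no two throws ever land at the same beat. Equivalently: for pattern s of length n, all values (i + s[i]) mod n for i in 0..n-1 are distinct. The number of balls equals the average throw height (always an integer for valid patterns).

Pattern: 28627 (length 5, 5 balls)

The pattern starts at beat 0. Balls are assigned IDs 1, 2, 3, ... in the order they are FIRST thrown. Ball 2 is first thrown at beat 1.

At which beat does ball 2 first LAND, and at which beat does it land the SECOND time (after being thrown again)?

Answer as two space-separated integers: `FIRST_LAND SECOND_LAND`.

Answer: 9 16

Derivation:
Beat 0 (L): throw ball1 h=2 -> lands@2:L; in-air after throw: [b1@2:L]
Beat 1 (R): throw ball2 h=8 -> lands@9:R; in-air after throw: [b1@2:L b2@9:R]
Beat 2 (L): throw ball1 h=6 -> lands@8:L; in-air after throw: [b1@8:L b2@9:R]
Beat 3 (R): throw ball3 h=2 -> lands@5:R; in-air after throw: [b3@5:R b1@8:L b2@9:R]
Beat 4 (L): throw ball4 h=7 -> lands@11:R; in-air after throw: [b3@5:R b1@8:L b2@9:R b4@11:R]
Beat 5 (R): throw ball3 h=2 -> lands@7:R; in-air after throw: [b3@7:R b1@8:L b2@9:R b4@11:R]
Beat 6 (L): throw ball5 h=8 -> lands@14:L; in-air after throw: [b3@7:R b1@8:L b2@9:R b4@11:R b5@14:L]
Beat 7 (R): throw ball3 h=6 -> lands@13:R; in-air after throw: [b1@8:L b2@9:R b4@11:R b3@13:R b5@14:L]
Beat 8 (L): throw ball1 h=2 -> lands@10:L; in-air after throw: [b2@9:R b1@10:L b4@11:R b3@13:R b5@14:L]
Beat 9 (R): throw ball2 h=7 -> lands@16:L; in-air after throw: [b1@10:L b4@11:R b3@13:R b5@14:L b2@16:L]
Beat 10 (L): throw ball1 h=2 -> lands@12:L; in-air after throw: [b4@11:R b1@12:L b3@13:R b5@14:L b2@16:L]
Beat 11 (R): throw ball4 h=8 -> lands@19:R; in-air after throw: [b1@12:L b3@13:R b5@14:L b2@16:L b4@19:R]
Beat 12 (L): throw ball1 h=6 -> lands@18:L; in-air after throw: [b3@13:R b5@14:L b2@16:L b1@18:L b4@19:R]
Beat 13 (R): throw ball3 h=2 -> lands@15:R; in-air after throw: [b5@14:L b3@15:R b2@16:L b1@18:L b4@19:R]
Beat 14 (L): throw ball5 h=7 -> lands@21:R; in-air after throw: [b3@15:R b2@16:L b1@18:L b4@19:R b5@21:R]
Beat 15 (R): throw ball3 h=2 -> lands@17:R; in-air after throw: [b2@16:L b3@17:R b1@18:L b4@19:R b5@21:R]
Ball 2: thrown@1 h=8 -> first land @9; rethrown@9 h=7 -> second land @16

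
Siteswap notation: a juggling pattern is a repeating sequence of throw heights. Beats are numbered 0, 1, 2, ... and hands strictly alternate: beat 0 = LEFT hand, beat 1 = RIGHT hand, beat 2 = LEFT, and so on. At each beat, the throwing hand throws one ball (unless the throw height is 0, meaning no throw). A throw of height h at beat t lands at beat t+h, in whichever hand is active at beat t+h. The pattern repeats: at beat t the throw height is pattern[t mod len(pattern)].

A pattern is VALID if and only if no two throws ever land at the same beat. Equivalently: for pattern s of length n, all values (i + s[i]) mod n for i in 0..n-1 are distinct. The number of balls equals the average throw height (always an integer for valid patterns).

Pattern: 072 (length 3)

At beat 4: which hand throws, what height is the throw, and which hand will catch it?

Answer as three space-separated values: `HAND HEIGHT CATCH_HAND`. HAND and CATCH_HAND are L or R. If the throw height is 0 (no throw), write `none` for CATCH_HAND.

Answer: L 7 R

Derivation:
Beat 4: 4 mod 2 = 0, so hand = L
Throw height = pattern[4 mod 3] = pattern[1] = 7
Lands at beat 4+7=11, 11 mod 2 = 1, so catch hand = R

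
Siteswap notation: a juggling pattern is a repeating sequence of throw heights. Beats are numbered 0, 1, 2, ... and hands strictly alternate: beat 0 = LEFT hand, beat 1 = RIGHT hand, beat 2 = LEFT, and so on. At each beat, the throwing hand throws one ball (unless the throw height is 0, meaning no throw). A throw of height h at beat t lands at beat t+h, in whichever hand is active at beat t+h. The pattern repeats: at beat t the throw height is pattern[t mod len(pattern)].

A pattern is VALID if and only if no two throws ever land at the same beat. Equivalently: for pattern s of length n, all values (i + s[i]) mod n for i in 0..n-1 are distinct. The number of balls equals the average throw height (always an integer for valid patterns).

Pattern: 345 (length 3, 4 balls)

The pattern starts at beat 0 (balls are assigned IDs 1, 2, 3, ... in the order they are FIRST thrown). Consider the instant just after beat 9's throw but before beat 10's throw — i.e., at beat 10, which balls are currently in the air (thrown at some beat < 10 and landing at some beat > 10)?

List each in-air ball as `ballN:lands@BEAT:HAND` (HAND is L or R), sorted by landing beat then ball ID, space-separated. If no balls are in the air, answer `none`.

Answer: ball3:lands@11:R ball1:lands@12:L ball4:lands@13:R

Derivation:
Beat 0 (L): throw ball1 h=3 -> lands@3:R; in-air after throw: [b1@3:R]
Beat 1 (R): throw ball2 h=4 -> lands@5:R; in-air after throw: [b1@3:R b2@5:R]
Beat 2 (L): throw ball3 h=5 -> lands@7:R; in-air after throw: [b1@3:R b2@5:R b3@7:R]
Beat 3 (R): throw ball1 h=3 -> lands@6:L; in-air after throw: [b2@5:R b1@6:L b3@7:R]
Beat 4 (L): throw ball4 h=4 -> lands@8:L; in-air after throw: [b2@5:R b1@6:L b3@7:R b4@8:L]
Beat 5 (R): throw ball2 h=5 -> lands@10:L; in-air after throw: [b1@6:L b3@7:R b4@8:L b2@10:L]
Beat 6 (L): throw ball1 h=3 -> lands@9:R; in-air after throw: [b3@7:R b4@8:L b1@9:R b2@10:L]
Beat 7 (R): throw ball3 h=4 -> lands@11:R; in-air after throw: [b4@8:L b1@9:R b2@10:L b3@11:R]
Beat 8 (L): throw ball4 h=5 -> lands@13:R; in-air after throw: [b1@9:R b2@10:L b3@11:R b4@13:R]
Beat 9 (R): throw ball1 h=3 -> lands@12:L; in-air after throw: [b2@10:L b3@11:R b1@12:L b4@13:R]
Beat 10 (L): throw ball2 h=4 -> lands@14:L; in-air after throw: [b3@11:R b1@12:L b4@13:R b2@14:L]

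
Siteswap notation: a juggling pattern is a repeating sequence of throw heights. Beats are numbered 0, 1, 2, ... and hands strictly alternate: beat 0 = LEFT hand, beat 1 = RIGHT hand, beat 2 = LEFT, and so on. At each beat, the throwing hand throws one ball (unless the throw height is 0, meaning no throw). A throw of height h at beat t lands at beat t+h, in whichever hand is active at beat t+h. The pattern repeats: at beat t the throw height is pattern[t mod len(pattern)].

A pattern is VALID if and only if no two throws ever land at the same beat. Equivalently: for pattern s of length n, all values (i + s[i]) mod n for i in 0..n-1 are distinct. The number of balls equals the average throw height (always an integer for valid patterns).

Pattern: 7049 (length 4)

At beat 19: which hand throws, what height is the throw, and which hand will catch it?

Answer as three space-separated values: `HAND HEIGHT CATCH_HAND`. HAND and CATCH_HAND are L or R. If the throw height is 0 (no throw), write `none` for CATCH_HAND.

Answer: R 9 L

Derivation:
Beat 19: 19 mod 2 = 1, so hand = R
Throw height = pattern[19 mod 4] = pattern[3] = 9
Lands at beat 19+9=28, 28 mod 2 = 0, so catch hand = L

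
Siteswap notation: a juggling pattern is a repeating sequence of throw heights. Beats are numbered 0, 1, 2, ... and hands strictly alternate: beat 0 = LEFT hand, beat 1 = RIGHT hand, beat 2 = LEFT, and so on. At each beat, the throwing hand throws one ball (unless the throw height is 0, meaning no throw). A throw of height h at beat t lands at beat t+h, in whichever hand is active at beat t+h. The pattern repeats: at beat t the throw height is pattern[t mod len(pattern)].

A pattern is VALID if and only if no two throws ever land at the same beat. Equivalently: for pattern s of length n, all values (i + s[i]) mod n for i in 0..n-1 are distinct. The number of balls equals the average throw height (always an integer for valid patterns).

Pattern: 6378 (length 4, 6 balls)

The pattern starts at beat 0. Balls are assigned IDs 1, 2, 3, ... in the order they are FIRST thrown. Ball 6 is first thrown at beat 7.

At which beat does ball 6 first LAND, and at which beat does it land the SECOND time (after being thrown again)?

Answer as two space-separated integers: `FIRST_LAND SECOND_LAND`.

Beat 0 (L): throw ball1 h=6 -> lands@6:L; in-air after throw: [b1@6:L]
Beat 1 (R): throw ball2 h=3 -> lands@4:L; in-air after throw: [b2@4:L b1@6:L]
Beat 2 (L): throw ball3 h=7 -> lands@9:R; in-air after throw: [b2@4:L b1@6:L b3@9:R]
Beat 3 (R): throw ball4 h=8 -> lands@11:R; in-air after throw: [b2@4:L b1@6:L b3@9:R b4@11:R]
Beat 4 (L): throw ball2 h=6 -> lands@10:L; in-air after throw: [b1@6:L b3@9:R b2@10:L b4@11:R]
Beat 5 (R): throw ball5 h=3 -> lands@8:L; in-air after throw: [b1@6:L b5@8:L b3@9:R b2@10:L b4@11:R]
Beat 6 (L): throw ball1 h=7 -> lands@13:R; in-air after throw: [b5@8:L b3@9:R b2@10:L b4@11:R b1@13:R]
Beat 7 (R): throw ball6 h=8 -> lands@15:R; in-air after throw: [b5@8:L b3@9:R b2@10:L b4@11:R b1@13:R b6@15:R]
Beat 8 (L): throw ball5 h=6 -> lands@14:L; in-air after throw: [b3@9:R b2@10:L b4@11:R b1@13:R b5@14:L b6@15:R]
Beat 9 (R): throw ball3 h=3 -> lands@12:L; in-air after throw: [b2@10:L b4@11:R b3@12:L b1@13:R b5@14:L b6@15:R]
Beat 10 (L): throw ball2 h=7 -> lands@17:R; in-air after throw: [b4@11:R b3@12:L b1@13:R b5@14:L b6@15:R b2@17:R]
Beat 11 (R): throw ball4 h=8 -> lands@19:R; in-air after throw: [b3@12:L b1@13:R b5@14:L b6@15:R b2@17:R b4@19:R]
Beat 12 (L): throw ball3 h=6 -> lands@18:L; in-air after throw: [b1@13:R b5@14:L b6@15:R b2@17:R b3@18:L b4@19:R]
Beat 13 (R): throw ball1 h=3 -> lands@16:L; in-air after throw: [b5@14:L b6@15:R b1@16:L b2@17:R b3@18:L b4@19:R]
Beat 14 (L): throw ball5 h=7 -> lands@21:R; in-air after throw: [b6@15:R b1@16:L b2@17:R b3@18:L b4@19:R b5@21:R]
Beat 15 (R): throw ball6 h=8 -> lands@23:R; in-air after throw: [b1@16:L b2@17:R b3@18:L b4@19:R b5@21:R b6@23:R]
Beat 16 (L): throw ball1 h=6 -> lands@22:L; in-air after throw: [b2@17:R b3@18:L b4@19:R b5@21:R b1@22:L b6@23:R]
Beat 17 (R): throw ball2 h=3 -> lands@20:L; in-air after throw: [b3@18:L b4@19:R b2@20:L b5@21:R b1@22:L b6@23:R]
Beat 18 (L): throw ball3 h=7 -> lands@25:R; in-air after throw: [b4@19:R b2@20:L b5@21:R b1@22:L b6@23:R b3@25:R]
Beat 19 (R): throw ball4 h=8 -> lands@27:R; in-air after throw: [b2@20:L b5@21:R b1@22:L b6@23:R b3@25:R b4@27:R]
Ball 6: thrown@7 h=8 -> first land @15; rethrown@15 h=8 -> second land @23

Answer: 15 23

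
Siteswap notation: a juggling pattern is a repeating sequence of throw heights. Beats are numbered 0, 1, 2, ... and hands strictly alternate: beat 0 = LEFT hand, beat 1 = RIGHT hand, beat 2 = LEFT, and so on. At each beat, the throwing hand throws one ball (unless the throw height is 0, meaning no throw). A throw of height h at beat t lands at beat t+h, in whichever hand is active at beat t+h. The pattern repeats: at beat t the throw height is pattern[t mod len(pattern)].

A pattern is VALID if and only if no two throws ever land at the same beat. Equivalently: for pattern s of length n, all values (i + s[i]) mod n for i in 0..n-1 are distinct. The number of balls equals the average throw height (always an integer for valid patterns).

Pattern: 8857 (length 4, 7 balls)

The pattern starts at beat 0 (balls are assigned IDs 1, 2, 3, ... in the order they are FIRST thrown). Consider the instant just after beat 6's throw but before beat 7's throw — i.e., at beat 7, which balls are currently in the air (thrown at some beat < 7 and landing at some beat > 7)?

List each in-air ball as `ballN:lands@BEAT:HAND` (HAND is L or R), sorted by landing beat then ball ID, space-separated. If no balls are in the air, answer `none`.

Beat 0 (L): throw ball1 h=8 -> lands@8:L; in-air after throw: [b1@8:L]
Beat 1 (R): throw ball2 h=8 -> lands@9:R; in-air after throw: [b1@8:L b2@9:R]
Beat 2 (L): throw ball3 h=5 -> lands@7:R; in-air after throw: [b3@7:R b1@8:L b2@9:R]
Beat 3 (R): throw ball4 h=7 -> lands@10:L; in-air after throw: [b3@7:R b1@8:L b2@9:R b4@10:L]
Beat 4 (L): throw ball5 h=8 -> lands@12:L; in-air after throw: [b3@7:R b1@8:L b2@9:R b4@10:L b5@12:L]
Beat 5 (R): throw ball6 h=8 -> lands@13:R; in-air after throw: [b3@7:R b1@8:L b2@9:R b4@10:L b5@12:L b6@13:R]
Beat 6 (L): throw ball7 h=5 -> lands@11:R; in-air after throw: [b3@7:R b1@8:L b2@9:R b4@10:L b7@11:R b5@12:L b6@13:R]
Beat 7 (R): throw ball3 h=7 -> lands@14:L; in-air after throw: [b1@8:L b2@9:R b4@10:L b7@11:R b5@12:L b6@13:R b3@14:L]

Answer: ball1:lands@8:L ball2:lands@9:R ball4:lands@10:L ball7:lands@11:R ball5:lands@12:L ball6:lands@13:R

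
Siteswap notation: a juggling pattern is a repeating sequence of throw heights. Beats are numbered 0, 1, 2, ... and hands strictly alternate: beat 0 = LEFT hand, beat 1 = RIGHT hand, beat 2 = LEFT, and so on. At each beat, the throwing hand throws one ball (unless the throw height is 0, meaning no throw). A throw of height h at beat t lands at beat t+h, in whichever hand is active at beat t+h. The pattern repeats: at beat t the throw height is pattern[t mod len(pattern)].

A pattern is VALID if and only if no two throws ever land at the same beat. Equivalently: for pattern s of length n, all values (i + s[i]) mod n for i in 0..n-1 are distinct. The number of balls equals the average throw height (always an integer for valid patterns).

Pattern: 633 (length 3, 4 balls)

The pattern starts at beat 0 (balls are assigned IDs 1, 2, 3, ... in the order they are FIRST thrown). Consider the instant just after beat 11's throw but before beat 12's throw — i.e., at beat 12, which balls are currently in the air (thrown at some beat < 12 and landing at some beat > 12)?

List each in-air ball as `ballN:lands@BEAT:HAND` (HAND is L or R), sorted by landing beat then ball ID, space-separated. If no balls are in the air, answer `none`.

Beat 0 (L): throw ball1 h=6 -> lands@6:L; in-air after throw: [b1@6:L]
Beat 1 (R): throw ball2 h=3 -> lands@4:L; in-air after throw: [b2@4:L b1@6:L]
Beat 2 (L): throw ball3 h=3 -> lands@5:R; in-air after throw: [b2@4:L b3@5:R b1@6:L]
Beat 3 (R): throw ball4 h=6 -> lands@9:R; in-air after throw: [b2@4:L b3@5:R b1@6:L b4@9:R]
Beat 4 (L): throw ball2 h=3 -> lands@7:R; in-air after throw: [b3@5:R b1@6:L b2@7:R b4@9:R]
Beat 5 (R): throw ball3 h=3 -> lands@8:L; in-air after throw: [b1@6:L b2@7:R b3@8:L b4@9:R]
Beat 6 (L): throw ball1 h=6 -> lands@12:L; in-air after throw: [b2@7:R b3@8:L b4@9:R b1@12:L]
Beat 7 (R): throw ball2 h=3 -> lands@10:L; in-air after throw: [b3@8:L b4@9:R b2@10:L b1@12:L]
Beat 8 (L): throw ball3 h=3 -> lands@11:R; in-air after throw: [b4@9:R b2@10:L b3@11:R b1@12:L]
Beat 9 (R): throw ball4 h=6 -> lands@15:R; in-air after throw: [b2@10:L b3@11:R b1@12:L b4@15:R]
Beat 10 (L): throw ball2 h=3 -> lands@13:R; in-air after throw: [b3@11:R b1@12:L b2@13:R b4@15:R]
Beat 11 (R): throw ball3 h=3 -> lands@14:L; in-air after throw: [b1@12:L b2@13:R b3@14:L b4@15:R]
Beat 12 (L): throw ball1 h=6 -> lands@18:L; in-air after throw: [b2@13:R b3@14:L b4@15:R b1@18:L]

Answer: ball2:lands@13:R ball3:lands@14:L ball4:lands@15:R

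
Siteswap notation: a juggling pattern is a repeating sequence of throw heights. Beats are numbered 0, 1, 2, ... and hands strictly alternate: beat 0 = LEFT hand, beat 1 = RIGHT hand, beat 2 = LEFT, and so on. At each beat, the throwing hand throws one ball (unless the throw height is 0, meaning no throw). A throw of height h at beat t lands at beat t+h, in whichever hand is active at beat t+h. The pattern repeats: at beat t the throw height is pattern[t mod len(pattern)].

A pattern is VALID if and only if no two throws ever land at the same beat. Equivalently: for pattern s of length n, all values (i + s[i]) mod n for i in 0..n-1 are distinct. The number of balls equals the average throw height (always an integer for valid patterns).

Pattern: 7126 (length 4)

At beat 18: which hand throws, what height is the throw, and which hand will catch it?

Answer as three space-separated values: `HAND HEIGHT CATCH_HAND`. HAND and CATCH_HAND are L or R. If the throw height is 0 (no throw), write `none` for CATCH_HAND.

Beat 18: 18 mod 2 = 0, so hand = L
Throw height = pattern[18 mod 4] = pattern[2] = 2
Lands at beat 18+2=20, 20 mod 2 = 0, so catch hand = L

Answer: L 2 L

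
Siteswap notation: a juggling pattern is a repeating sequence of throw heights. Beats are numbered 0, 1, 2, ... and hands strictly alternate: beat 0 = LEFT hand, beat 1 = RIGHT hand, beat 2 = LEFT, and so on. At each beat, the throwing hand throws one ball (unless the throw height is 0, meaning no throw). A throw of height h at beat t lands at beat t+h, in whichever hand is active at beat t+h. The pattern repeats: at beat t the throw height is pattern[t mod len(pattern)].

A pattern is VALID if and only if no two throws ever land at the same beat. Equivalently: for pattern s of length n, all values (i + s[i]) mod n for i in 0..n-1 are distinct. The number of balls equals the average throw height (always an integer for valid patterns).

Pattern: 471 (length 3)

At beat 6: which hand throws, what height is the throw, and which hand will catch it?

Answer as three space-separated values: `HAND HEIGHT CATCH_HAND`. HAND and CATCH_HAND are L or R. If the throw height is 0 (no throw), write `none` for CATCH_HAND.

Beat 6: 6 mod 2 = 0, so hand = L
Throw height = pattern[6 mod 3] = pattern[0] = 4
Lands at beat 6+4=10, 10 mod 2 = 0, so catch hand = L

Answer: L 4 L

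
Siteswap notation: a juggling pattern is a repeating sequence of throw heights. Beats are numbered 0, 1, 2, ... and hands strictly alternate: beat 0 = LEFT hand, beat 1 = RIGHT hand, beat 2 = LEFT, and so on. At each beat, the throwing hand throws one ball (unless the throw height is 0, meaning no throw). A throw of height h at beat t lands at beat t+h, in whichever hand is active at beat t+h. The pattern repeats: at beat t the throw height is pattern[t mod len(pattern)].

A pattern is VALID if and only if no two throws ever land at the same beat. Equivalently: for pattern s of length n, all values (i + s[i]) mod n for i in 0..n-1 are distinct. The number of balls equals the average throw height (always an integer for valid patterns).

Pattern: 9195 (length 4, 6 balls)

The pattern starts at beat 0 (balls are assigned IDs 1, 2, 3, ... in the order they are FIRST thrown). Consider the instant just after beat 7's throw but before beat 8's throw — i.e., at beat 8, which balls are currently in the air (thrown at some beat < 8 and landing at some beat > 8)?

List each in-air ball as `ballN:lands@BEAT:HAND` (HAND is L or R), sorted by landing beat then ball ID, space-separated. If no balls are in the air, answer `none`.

Beat 0 (L): throw ball1 h=9 -> lands@9:R; in-air after throw: [b1@9:R]
Beat 1 (R): throw ball2 h=1 -> lands@2:L; in-air after throw: [b2@2:L b1@9:R]
Beat 2 (L): throw ball2 h=9 -> lands@11:R; in-air after throw: [b1@9:R b2@11:R]
Beat 3 (R): throw ball3 h=5 -> lands@8:L; in-air after throw: [b3@8:L b1@9:R b2@11:R]
Beat 4 (L): throw ball4 h=9 -> lands@13:R; in-air after throw: [b3@8:L b1@9:R b2@11:R b4@13:R]
Beat 5 (R): throw ball5 h=1 -> lands@6:L; in-air after throw: [b5@6:L b3@8:L b1@9:R b2@11:R b4@13:R]
Beat 6 (L): throw ball5 h=9 -> lands@15:R; in-air after throw: [b3@8:L b1@9:R b2@11:R b4@13:R b5@15:R]
Beat 7 (R): throw ball6 h=5 -> lands@12:L; in-air after throw: [b3@8:L b1@9:R b2@11:R b6@12:L b4@13:R b5@15:R]
Beat 8 (L): throw ball3 h=9 -> lands@17:R; in-air after throw: [b1@9:R b2@11:R b6@12:L b4@13:R b5@15:R b3@17:R]

Answer: ball1:lands@9:R ball2:lands@11:R ball6:lands@12:L ball4:lands@13:R ball5:lands@15:R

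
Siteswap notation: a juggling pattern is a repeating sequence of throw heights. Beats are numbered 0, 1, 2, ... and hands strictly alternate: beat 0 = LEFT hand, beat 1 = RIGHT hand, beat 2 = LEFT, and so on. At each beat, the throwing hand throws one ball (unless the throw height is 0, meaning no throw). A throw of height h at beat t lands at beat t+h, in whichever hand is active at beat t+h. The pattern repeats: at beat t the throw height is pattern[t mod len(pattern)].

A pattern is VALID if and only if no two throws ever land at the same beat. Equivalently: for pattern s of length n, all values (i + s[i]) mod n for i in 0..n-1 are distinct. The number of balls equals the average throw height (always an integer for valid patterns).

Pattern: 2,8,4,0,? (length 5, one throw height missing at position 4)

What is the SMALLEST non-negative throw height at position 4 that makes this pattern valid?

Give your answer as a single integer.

i=0: (0 + 2) mod 5 = 2
i=1: (1 + 8) mod 5 = 4
i=2: (2 + 4) mod 5 = 1
i=3: (3 + 0) mod 5 = 3
i=4: s[i]=? (unknown)
Known residues: [1, 2, 3, 4]; need a permutation of 0..4, so missing residue r = 0
Need (4 + s) mod 5 = 0; smallest s = (0 - 4) mod 5 = 1

Answer: 1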